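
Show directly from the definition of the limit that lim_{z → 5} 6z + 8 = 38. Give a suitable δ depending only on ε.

Suppose ε > 0. We need δ > 0 so that 0 < |z − 5| < δ implies |(6z + 8) − 38| < ε.
Since (6z + 8) − 38 = 6(z − 5), we have |(6z + 8) − 38| = 6|z − 5|.
Thus it suffices that |z − 5| < ε/6.
Take δ = ε/6. If 0 < |z − 5| < δ then |(6z + 8) − 38| = 6|z − 5| < 6·(ε/6) = ε.

δ = ε/6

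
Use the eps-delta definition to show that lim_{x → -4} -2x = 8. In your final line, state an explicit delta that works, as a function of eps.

Let eps > 0. We need delta > 0 so that 0 < |x + 4| < delta implies |(-2x) − 8| < eps.
|(-2x) − 8| = |-2x - 8| = 2|x + 4|.
Thus it suffices that |x + 4| < eps/2.
Choosing delta = eps/2 gives |(-2x) − 8| = 2|x + 4| < eps whenever |x + 4| < delta.

delta = eps/2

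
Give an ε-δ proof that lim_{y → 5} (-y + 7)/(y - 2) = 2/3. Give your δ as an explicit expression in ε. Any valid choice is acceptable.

δ = min(3/2, (9/10)ε)

Let ε > 0 be given. We want δ > 0 with 0 < |y − 5| < δ ⇒ |(-y + 7)/(y - 2) − (2/3)| < ε.
Combining over a common denominator, (-y + 7)/(y - 2) − (2/3) = [(-y + 7)·3 − 2·(y - 2)] / [3·(y - 2)] = -5(y − 5) / (3(y - 2)).
So |(-y + 7)/(y - 2) − (2/3)| = 5|y − 5| / (3·|y − 2|).
Restrict δ ≤ 3/2. Then |y − 5| < 3/2 gives |y − 2| = |(y − 5) + 3| ≥ 3 − 3/2 = 3/2.
Hence |(-y + 7)/(y - 2) − (2/3)| < 5|y − 5|/(3·(3/2)) = (10/9)|y − 5|, which is < ε once |y − 5| < (9/10)ε.
Take δ = min(3/2, (9/10)ε). Then 0 < |y − 5| < δ forces both bounds, so |(-y + 7)/(y - 2) − (2/3)| < ε.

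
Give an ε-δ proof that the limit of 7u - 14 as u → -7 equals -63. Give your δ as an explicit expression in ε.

δ = ε/7

Let ε > 0. We need δ > 0 so that 0 < |u + 7| < δ implies |(7u - 14) + 63| < ε.
Since (7u - 14) + 63 = 7(u + 7), we have |(7u - 14) + 63| = 7|u + 7|.
Thus it suffices that |u + 7| < ε/7.
Take δ = ε/7. If 0 < |u + 7| < δ then |(7u - 14) + 63| = 7|u + 7| < 7·(ε/7) = ε.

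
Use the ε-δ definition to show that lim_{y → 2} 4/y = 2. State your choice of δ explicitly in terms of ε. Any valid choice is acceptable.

δ = min(1, (1/2)ε)

Let ε > 0 be given. We seek δ > 0 such that 0 < |y − 2| < δ implies |4/y − 2| < ε.
|4/y − 2| = 4·|2 − y|/(2·|y|) = 4|y − 2|/(2|y|).
Restrict δ ≤ 1. Then |y − 2| < 1 gives |y| > 1, so 2|y| > 2.
Then |4/y − 2| < 4|y − 2|/2, which is < ε when |y − 2| < (1/2)ε.
Take δ = min(1, (1/2)ε). Then 0 < |y − 2| < δ gives both |y − 2| < 1 and |y − 2| < (1/2)ε, so |4/y − 2| < ε.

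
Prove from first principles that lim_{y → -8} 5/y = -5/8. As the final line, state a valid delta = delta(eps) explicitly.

Suppose eps > 0. We seek delta > 0 such that 0 < |y + 8| < delta implies |5/y + 5/8| < eps.
|5/y + 5/8| = 5·|-8 − y|/(8·|y|) = 5|y + 8|/(8|y|).
Restrict delta ≤ 4. Then |y + 8| < 4 gives |y| > 4, so 8|y| > 32.
Then |5/y + 5/8| < 5|y + 8|/32, which is < eps when |y + 8| < (32/5)eps.
Take delta = min(4, (32/5)eps). Then 0 < |y + 8| < delta gives both |y + 8| < 4 and |y + 8| < (32/5)eps, so |5/y + 5/8| < eps.

delta = min(4, (32/5)eps)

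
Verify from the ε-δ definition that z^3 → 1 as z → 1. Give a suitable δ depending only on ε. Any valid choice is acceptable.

Fix ε > 0. We seek δ > 0 with 0 < |z − 1| < δ ⇒ |z^3 − 1| < ε.
Factor: z^3 − 1 = (z − 1)(z^2 + z + 1), so |z^3 − 1| = |z − 1|·|z^2 + z + 1|.
Impose δ ≤ 1 so that |z| < 2; then |z^2 + z + 1| ≤ 7.
Hence |z^3 − 1| ≤ 7|z − 1|, which is < ε once |z − 1| < ε/7.
Take δ = min(1, ε/7). If 0 < |z − 1| < δ then both bounds hold and |z^3 − 1| ≤ 7|z − 1| < 7·(ε/7) = ε.

δ = min(1, ε/7)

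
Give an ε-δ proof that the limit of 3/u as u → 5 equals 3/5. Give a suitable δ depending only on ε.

δ = min(5/2, (25/6)ε)

Let ε > 0 be given. We seek δ > 0 such that 0 < |u − 5| < δ implies |3/u − (3/5)| < ε.
|3/u − (3/5)| = 3·|5 − u|/(5·|u|) = 3|u − 5|/(5|u|).
Restrict δ ≤ 5/2. Then |u − 5| < 5/2 gives |u| > 5/2, so 5|u| > 25/2.
Then |3/u − (3/5)| < 3|u − 5|/(25/2), which is < ε when |u − 5| < (25/6)ε.
Take δ = min(5/2, (25/6)ε). Then 0 < |u − 5| < δ gives both |u − 5| < 5/2 and |u − 5| < (25/6)ε, so |3/u − (3/5)| < ε.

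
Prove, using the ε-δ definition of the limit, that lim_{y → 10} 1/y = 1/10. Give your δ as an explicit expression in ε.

δ = min(5, 50ε)

Fix ε > 0. We seek δ > 0 such that 0 < |y − 10| < δ implies |1/y − (1/10)| < ε.
|1/y − (1/10)| = |10 − y|/(10·|y|) = |y − 10|/(10|y|).
Restrict δ ≤ 5. Then |y − 10| < 5 gives |y| > 5, so 10|y| > 50.
Then |1/y − (1/10)| < |y − 10|/50, which is < ε when |y − 10| < 50ε.
Take δ = min(5, 50ε). Then 0 < |y − 10| < δ gives both |y − 10| < 5 and |y − 10| < 50ε, so |1/y − (1/10)| < ε.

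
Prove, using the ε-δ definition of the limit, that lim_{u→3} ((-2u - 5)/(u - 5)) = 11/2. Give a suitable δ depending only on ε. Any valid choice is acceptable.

δ = min(1, (2/15)ε)

Let ε > 0. We want δ > 0 with 0 < |u − 3| < δ ⇒ |(-2u - 5)/(u - 5) − (11/2)| < ε.
Combining over a common denominator, (-2u - 5)/(u - 5) − (11/2) = [(-2u - 5)·(-2) − (-11)·(u - 5)] / [(-2)·(u - 5)] = 15(u − 3) / ((-2)(u - 5)).
So |(-2u - 5)/(u - 5) − (11/2)| = 15|u − 3| / (2·|u − 5|).
Require δ ≤ 1, so |u − 5| ≥ |-2| − |u − 3| > 2 − 1 = 1.
Hence |(-2u - 5)/(u - 5) − (11/2)| < 15|u − 3|/(2·1) = (15/2)|u − 3|, which is < ε once |u − 3| < (2/15)ε.
Take δ = min(1, (2/15)ε). Then 0 < |u − 3| < δ forces both bounds, so |(-2u - 5)/(u - 5) − (11/2)| < ε.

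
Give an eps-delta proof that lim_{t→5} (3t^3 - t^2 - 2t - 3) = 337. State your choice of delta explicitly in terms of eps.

delta = min(2, eps/313)

Fix eps > 0. We want delta > 0 such that 0 < |t − 5| < delta implies |(3t^3 - t^2 - 2t - 3) − 337| < eps.
(3t^3 - t^2 - 2t - 3) − 337 = 3t^3 - t^2 - 2t - 340 = (t − 5)(3t^2 + 14t + 68).
So |(3t^3 - t^2 - 2t - 3) − 337| = |t − 5|·|3t^2 + 14t + 68|.
Assume first that |t − 5| < 2, so |t| < 7. Then |3t^2 + 14t + 68| ≤ 3·7^2 + 14·7 + 68 = 313.
Hence |(3t^3 - t^2 - 2t - 3) − 337| ≤ 313|t − 5| < eps provided |t − 5| < eps/313.
Take delta = min(2, eps/313). Then 0 < |t − 5| < delta gives both |t − 5| < 2 and |t − 5| < eps/313, so |(3t^3 - t^2 - 2t - 3) − 337| < eps.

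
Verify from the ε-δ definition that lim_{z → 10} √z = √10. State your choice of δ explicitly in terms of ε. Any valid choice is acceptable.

δ = min(10, √10·ε)

Suppose ε > 0. We want δ > 0 such that 0 < |z − 10| < δ implies |√z − √10| < ε.
Multiplying by the conjugate, |√z − √10| = |z − 10|/(√z + √10).
Restrict δ ≤ 10 so that |z − 10| < 10 forces z > 0, and then √z + √10 > √10.
Hence |√z − √10| < |z − 10|/√10, which is < ε once |z − 10| < √10·ε.
Take δ = min(10, √10·ε). If 0 < |z − 10| < δ then z > 0 and |√z − √10| < |z − 10|/√10 < ε.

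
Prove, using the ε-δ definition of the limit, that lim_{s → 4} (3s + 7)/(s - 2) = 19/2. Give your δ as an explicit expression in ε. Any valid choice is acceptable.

Let ε > 0. We want δ > 0 with 0 < |s − 4| < δ ⇒ |(3s + 7)/(s - 2) − (19/2)| < ε.
Combining over a common denominator, (3s + 7)/(s - 2) − (19/2) = [(3s + 7)·2 − 19·(s - 2)] / [2·(s - 2)] = -13(s − 4) / (2(s - 2)).
So |(3s + 7)/(s - 2) − (19/2)| = 13|s − 4| / (2·|s − 2|).
Restrict δ ≤ 1. Then |s − 4| < 1 gives |s − 2| = |(s − 4) + 2| ≥ 2 − 1 = 1.
Hence |(3s + 7)/(s - 2) − (19/2)| < 13|s − 4|/(2·1) = (13/2)|s − 4|, which is < ε once |s − 4| < (2/13)ε.
Take δ = min(1, (2/13)ε). Then 0 < |s − 4| < δ forces both bounds, so |(3s + 7)/(s - 2) − (19/2)| < ε.

δ = min(1, (2/13)ε)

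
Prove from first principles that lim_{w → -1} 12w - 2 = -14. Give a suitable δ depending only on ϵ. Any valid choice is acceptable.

Let ϵ > 0. We need δ > 0 so that 0 < |w + 1| < δ implies |(12w - 2) + 14| < ϵ.
Since (12w - 2) + 14 = 12(w + 1), we have |(12w - 2) + 14| = 12|w + 1|.
Thus it suffices that |w + 1| < ϵ/12.
Choosing δ = ϵ/12 gives |(12w - 2) + 14| = 12|w + 1| < ϵ whenever |w + 1| < δ.

δ = ϵ/12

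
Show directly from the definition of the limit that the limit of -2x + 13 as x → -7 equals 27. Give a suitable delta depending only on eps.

Let eps > 0 be given. We need delta > 0 so that 0 < |x + 7| < delta implies |(-2x + 13) − 27| < eps.
|(-2x + 13) − 27| = |-2x - 14| = 2|x + 7|.
So 2|x + 7| < eps exactly when |x + 7| < eps/2.
Choosing delta = eps/2 gives |(-2x + 13) − 27| = 2|x + 7| < eps whenever |x + 7| < delta.

delta = eps/2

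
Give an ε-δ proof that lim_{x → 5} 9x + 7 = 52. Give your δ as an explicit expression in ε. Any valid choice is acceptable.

δ = ε/9

Let ε > 0. We need δ > 0 so that 0 < |x − 5| < δ implies |(9x + 7) − 52| < ε.
|(9x + 7) − 52| = |9x - 45| = 9|x − 5|.
Thus it suffices that |x − 5| < ε/9.
Choosing δ = ε/9 gives |(9x + 7) − 52| = 9|x − 5| < ε whenever |x − 5| < δ.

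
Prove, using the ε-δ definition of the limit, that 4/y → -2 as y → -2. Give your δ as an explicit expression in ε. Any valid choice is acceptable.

δ = min(1, (1/2)ε)

Let ε > 0 be given. We seek δ > 0 such that 0 < |y + 2| < δ implies |4/y + 2| < ε.
|4/y + 2| = 4·|-2 − y|/(2·|y|) = 4|y + 2|/(2|y|).
Require δ ≤ 1 so that |y| > 2 − 1 = 1, hence 2|y| > 2.
Then |4/y + 2| < 4|y + 2|/2, which is < ε when |y + 2| < (1/2)ε.
Take δ = min(1, (1/2)ε). Then 0 < |y + 2| < δ gives both |y + 2| < 1 and |y + 2| < (1/2)ε, so |4/y + 2| < ε.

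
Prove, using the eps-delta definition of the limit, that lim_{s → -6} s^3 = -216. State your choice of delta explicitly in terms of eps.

delta = min(1, eps/127)

Suppose eps > 0. We seek delta > 0 with 0 < |s + 6| < delta ⇒ |s^3 + 216| < eps.
Factor: s^3 + 216 = (s + 6)(s^2 - 6s + 36), so |s^3 + 216| = |s + 6|·|s^2 - 6s + 36|.
Restrict delta ≤ 1. Then |s + 6| < 1 gives |s| < 7, so by the triangle inequality |s^2 - 6s + 36| ≤ 7^2 + 6·7 + 36 = 127.
Hence |s^3 + 216| ≤ 127|s + 6|, which is < eps once |s + 6| < eps/127.
Take delta = min(1, eps/127). If 0 < |s + 6| < delta then both bounds hold and |s^3 + 216| ≤ 127|s + 6| < 127·(eps/127) = eps.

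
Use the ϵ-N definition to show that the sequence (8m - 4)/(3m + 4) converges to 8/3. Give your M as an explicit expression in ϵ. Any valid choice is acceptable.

M = (44/9)/ϵ

Let ϵ > 0 be given. For m ≥ 1, |(8m - 4)/(3m + 4) − (8/3)| = |-44|/(3(3m + 4)) = 44/(3(3m + 4)).
Since 3m + 4 ≥ 3m for m ≥ 1, this is ≤ 44/(3·3m) = (44/9)/m.
So |(8m - 4)/(3m + 4) − (8/3)| < ϵ whenever m > (44/9)/ϵ.
Take M = (44/9)/ϵ. If m > M then |(8m - 4)/(3m + 4) − (8/3)| ≤ (44/9)/m < ϵ.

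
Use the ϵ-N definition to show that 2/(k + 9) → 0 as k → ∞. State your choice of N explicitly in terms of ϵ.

Fix ϵ > 0. For k ≥ 1, |2/(k + 9) − 0| = 2/(k + 9) ≤ 2/k.
We need 2/k < ϵ, i.e. k > 2/ϵ.
Take N = 2/ϵ. If k > N then |2/(k + 9)| ≤ 2/k < ϵ.

N = 2/ϵ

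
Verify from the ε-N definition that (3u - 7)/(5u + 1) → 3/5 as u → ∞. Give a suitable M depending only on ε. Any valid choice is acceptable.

Fix ε > 0. We seek M > 0 such that u > M implies |(3u - 7)/(5u + 1) − (3/5)| < ε.
(3u - 7)/(5u + 1) − (3/5) = (5(3u - 7) − 3(5u + 1)) / (5(5u + 1)) = -38/(5(5u + 1)).
For u > 0 we have 5u + 1 > 5u, so |(3u - 7)/(5u + 1) − (3/5)| = 38/(5(5u + 1)) < 38/(5·5u) = (38/25)/u.
Thus |(3u - 7)/(5u + 1) − (3/5)| < ε whenever u > (38/25)/ε.
Take M = (38/25)/ε. If u > M then |(3u - 7)/(5u + 1) − (3/5)| < (38/25)/u < ε.

M = (38/25)/ε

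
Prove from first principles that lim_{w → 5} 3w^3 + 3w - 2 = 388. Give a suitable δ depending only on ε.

δ = min(1, ε/276)

Let ε > 0. We want δ > 0 such that 0 < |w − 5| < δ implies |(3w^3 + 3w - 2) − 388| < ε.
(3w^3 + 3w - 2) − 388 = 3w^3 + 3w - 390 = (w − 5)(3w^2 + 15w + 78).
So |(3w^3 + 3w - 2) − 388| = |w − 5|·|3w^2 + 15w + 78|.
Require δ ≤ 1. Then |w − 5| < 1 gives |w| < 6, and by the triangle inequality |3w^2 + 15w + 78| ≤ 3·6^2 + 15·6 + 78 = 276.
Hence |(3w^3 + 3w - 2) − 388| ≤ 276|w − 5| < ε provided |w − 5| < ε/276.
Choosing δ = min(1, ε/276) ensures both conditions, hence |(3w^3 + 3w - 2) − 388| < ε.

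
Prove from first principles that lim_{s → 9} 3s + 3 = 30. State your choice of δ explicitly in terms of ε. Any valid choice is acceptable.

δ = ε/3

Suppose ε > 0. We need δ > 0 so that 0 < |s − 9| < δ implies |(3s + 3) − 30| < ε.
Since (3s + 3) − 30 = 3(s − 9), we have |(3s + 3) − 30| = 3|s − 9|.
So 3|s − 9| < ε exactly when |s − 9| < ε/3.
Choosing δ = ε/3 gives |(3s + 3) − 30| = 3|s − 9| < ε whenever |s − 9| < δ.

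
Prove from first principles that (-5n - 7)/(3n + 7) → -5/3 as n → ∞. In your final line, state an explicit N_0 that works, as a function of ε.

N_0 = (14/9)/ε

Let ε > 0. For n ≥ 1, |(-5n - 7)/(3n + 7) + 5/3| = |14|/(3(3n + 7)) = 14/(3(3n + 7)).
Since 3n + 7 ≥ 3n for n ≥ 1, this is ≤ 14/(3·3n) = (14/9)/n.
So |(-5n - 7)/(3n + 7) + 5/3| < ε whenever n > (14/9)/ε.
Take N_0 = (14/9)/ε. If n > N_0 then |(-5n - 7)/(3n + 7) + 5/3| ≤ (14/9)/n < ε.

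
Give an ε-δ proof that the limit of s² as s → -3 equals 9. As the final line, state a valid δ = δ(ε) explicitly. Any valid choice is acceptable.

δ = min(1, ε/7)

Let ε > 0 be given. We seek δ > 0 with 0 < |s + 3| < δ ⇒ |s² − 9| < ε.
Factor: s² − 9 = (s + 3)(s - 3), so |s² − 9| = |s + 3|·|s - 3|.
Impose δ ≤ 1 so that |s| < 4; then |s - 3| ≤ 7.
Hence |s² − 9| ≤ 7|s + 3|, which is < ε once |s + 3| < ε/7.
Take δ = min(1, ε/7). If 0 < |s + 3| < δ then both bounds hold and |s² − 9| ≤ 7|s + 3| < 7·(ε/7) = ε.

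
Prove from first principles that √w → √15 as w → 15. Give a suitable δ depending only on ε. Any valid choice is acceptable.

δ = min(15, √15·ε)

Fix ε > 0. We want δ > 0 such that 0 < |w − 15| < δ implies |√w − √15| < ε.
Multiplying by the conjugate, |√w − √15| = |w − 15|/(√w + √15).
Restrict δ ≤ 15 so that |w − 15| < 15 forces w > 0, and then √w + √15 > √15.
Hence |√w − √15| < |w − 15|/√15, which is < ε once |w − 15| < √15·ε.
Take δ = min(15, √15·ε). If 0 < |w − 15| < δ then w > 0 and |√w − √15| < |w − 15|/√15 < ε.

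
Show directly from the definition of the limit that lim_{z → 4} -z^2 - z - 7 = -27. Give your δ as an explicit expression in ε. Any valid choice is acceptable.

δ = min(1, ε/10)

Let ε > 0 be given. We want δ > 0 such that 0 < |z − 4| < δ implies |(-z^2 - z - 7) + 27| < ε.
(-z^2 - z - 7) + 27 = -z^2 - z + 20 = (z − 4)(-z - 5).
So |(-z^2 - z - 7) + 27| = |z − 4|·|-z - 5|.
Require δ ≤ 1. Then |z − 4| < 1 gives |z| < 5, and by the triangle inequality |-z - 5| ≤ 5 + 5 = 10.
Hence |(-z^2 - z - 7) + 27| ≤ 10|z − 4| < ε provided |z − 4| < ε/10.
Take δ = min(1, ε/10). Then 0 < |z − 4| < δ gives both |z − 4| < 1 and |z − 4| < ε/10, so |(-z^2 - z - 7) + 27| < ε.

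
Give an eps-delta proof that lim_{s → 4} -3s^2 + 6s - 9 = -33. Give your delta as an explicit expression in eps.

delta = min(1, eps/21)

Let eps > 0 be given. We want delta > 0 such that 0 < |s − 4| < delta implies |(-3s^2 + 6s - 9) + 33| < eps.
(-3s^2 + 6s - 9) + 33 = -3s^2 + 6s + 24 = (s − 4)(-3s - 6).
So |(-3s^2 + 6s - 9) + 33| = |s − 4|·|-3s - 6|.
Assume first that |s − 4| < 1, so |s| < 5. Then |-3s - 6| ≤ 3·5 + 6 = 21.
Hence |(-3s^2 + 6s - 9) + 33| ≤ 21|s − 4| < eps provided |s − 4| < eps/21.
Take delta = min(1, eps/21). Then 0 < |s − 4| < delta gives both |s − 4| < 1 and |s − 4| < eps/21, so |(-3s^2 + 6s - 9) + 33| < eps.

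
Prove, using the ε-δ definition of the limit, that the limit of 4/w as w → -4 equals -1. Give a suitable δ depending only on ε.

Let ε > 0 be given. We seek δ > 0 such that 0 < |w + 4| < δ implies |4/w + 1| < ε.
|4/w + 1| = 4·|-4 − w|/(4·|w|) = 4|w + 4|/(4|w|).
Restrict δ ≤ 2. Then |w + 4| < 2 gives |w| > 2, so 4|w| > 8.
Then |4/w + 1| < 4|w + 4|/8, which is < ε when |w + 4| < 2ε.
Take δ = min(2, 2ε). Then 0 < |w + 4| < δ gives both |w + 4| < 2 and |w + 4| < 2ε, so |4/w + 1| < ε.

δ = min(2, 2ε)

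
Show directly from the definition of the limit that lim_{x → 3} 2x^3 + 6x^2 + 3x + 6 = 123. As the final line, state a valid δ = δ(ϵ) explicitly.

Let ϵ > 0 be given. We want δ > 0 such that 0 < |x − 3| < δ implies |(2x^3 + 6x^2 + 3x + 6) − 123| < ϵ.
(2x^3 + 6x^2 + 3x + 6) − 123 = 2x^3 + 6x^2 + 3x - 117 = (x − 3)(2x^2 + 12x + 39).
So |(2x^3 + 6x^2 + 3x + 6) − 123| = |x − 3|·|2x^2 + 12x + 39|.
Require δ ≤ 1. Then |x − 3| < 1 gives |x| < 4, and by the triangle inequality |2x^2 + 12x + 39| ≤ 2·4^2 + 12·4 + 39 = 119.
Hence |(2x^3 + 6x^2 + 3x + 6) − 123| ≤ 119|x − 3| < ϵ provided |x − 3| < ϵ/119.
Take δ = min(1, ϵ/119). Then 0 < |x − 3| < δ gives both |x − 3| < 1 and |x − 3| < ϵ/119, so |(2x^3 + 6x^2 + 3x + 6) − 123| < ϵ.

δ = min(1, ϵ/119)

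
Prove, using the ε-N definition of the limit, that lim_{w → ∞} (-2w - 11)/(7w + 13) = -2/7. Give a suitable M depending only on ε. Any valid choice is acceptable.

Let ε > 0. We seek M > 0 such that w > M implies |(-2w - 11)/(7w + 13) + 2/7| < ε.
(-2w - 11)/(7w + 13) + 2/7 = (7(-2w - 11) − (-2)(7w + 13)) / (7(7w + 13)) = -51/(7(7w + 13)).
For w > 0 we have 7w + 13 > 7w, so |(-2w - 11)/(7w + 13) + 2/7| = 51/(7(7w + 13)) < 51/(7·7w) = (51/49)/w.
Thus |(-2w - 11)/(7w + 13) + 2/7| < ε whenever w > (51/49)/ε.
Take M = (51/49)/ε. If w > M then |(-2w - 11)/(7w + 13) + 2/7| < (51/49)/w < ε.

M = (51/49)/ε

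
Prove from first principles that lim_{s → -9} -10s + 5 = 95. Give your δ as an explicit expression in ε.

Let ε > 0. We need δ > 0 so that 0 < |s + 9| < δ implies |(-10s + 5) − 95| < ε.
Since (-10s + 5) − 95 = -10(s + 9), we have |(-10s + 5) − 95| = 10|s + 9|.
Thus it suffices that |s + 9| < ε/10.
Take δ = ε/10. If 0 < |s + 9| < δ then |(-10s + 5) − 95| = 10|s + 9| < 10·(ε/10) = ε.

δ = ε/10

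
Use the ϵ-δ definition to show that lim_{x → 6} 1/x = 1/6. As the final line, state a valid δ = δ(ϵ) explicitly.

δ = min(3, 18ϵ)

Fix ϵ > 0. We seek δ > 0 such that 0 < |x − 6| < δ implies |1/x − (1/6)| < ϵ.
|1/x − (1/6)| = |6 − x|/(6·|x|) = |x − 6|/(6|x|).
Restrict δ ≤ 3. Then |x − 6| < 3 gives |x| > 3, so 6|x| > 18.
Then |1/x − (1/6)| < |x − 6|/18, which is < ϵ when |x − 6| < 18ϵ.
Take δ = min(3, 18ϵ). Then 0 < |x − 6| < δ gives both |x − 6| < 3 and |x − 6| < 18ϵ, so |1/x − (1/6)| < ϵ.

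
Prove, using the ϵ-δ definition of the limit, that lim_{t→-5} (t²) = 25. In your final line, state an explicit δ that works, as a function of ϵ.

δ = min(1, ϵ/11)

Fix ϵ > 0. We seek δ > 0 with 0 < |t + 5| < δ ⇒ |t² − 25| < ϵ.
Factor: t² − 25 = (t + 5)(t - 5), so |t² − 25| = |t + 5|·|t - 5|.
Impose δ ≤ 1 so that |t| < 6; then |t - 5| ≤ 11.
Hence |t² − 25| ≤ 11|t + 5|, which is < ϵ once |t + 5| < ϵ/11.
Take δ = min(1, ϵ/11). If 0 < |t + 5| < δ then both bounds hold and |t² − 25| ≤ 11|t + 5| < 11·(ϵ/11) = ϵ.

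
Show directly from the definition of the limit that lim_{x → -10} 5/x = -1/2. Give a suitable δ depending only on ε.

δ = min(5, 10ε)

Fix ε > 0. We seek δ > 0 such that 0 < |x + 10| < δ implies |5/x + 1/2| < ε.
|5/x + 1/2| = 5·|-10 − x|/(10·|x|) = 5|x + 10|/(10|x|).
Restrict δ ≤ 5. Then |x + 10| < 5 gives |x| > 5, so 10|x| > 50.
Then |5/x + 1/2| < 5|x + 10|/50, which is < ε when |x + 10| < 10ε.
Take δ = min(5, 10ε). Then 0 < |x + 10| < δ gives both |x + 10| < 5 and |x + 10| < 10ε, so |5/x + 1/2| < ε.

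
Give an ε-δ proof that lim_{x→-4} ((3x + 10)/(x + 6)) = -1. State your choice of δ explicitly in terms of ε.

δ = min(1, (1/4)ε)

Let ε > 0 be given. We want δ > 0 with 0 < |x + 4| < δ ⇒ |(3x + 10)/(x + 6) + 1| < ε.
Combining over a common denominator, (3x + 10)/(x + 6) + 1 = [(3x + 10)·2 − (-2)·(x + 6)] / [2·(x + 6)] = 8(x + 4) / (2(x + 6)).
So |(3x + 10)/(x + 6) + 1| = 8|x + 4| / (2·|x + 6|).
Restrict δ ≤ 1. Then |x + 4| < 1 gives |x + 6| = |(x + 4) + 2| ≥ 2 − 1 = 1.
Hence |(3x + 10)/(x + 6) + 1| < 8|x + 4|/(2·1) = 4|x + 4|, which is < ε once |x + 4| < (1/4)ε.
Take δ = min(1, (1/4)ε). Then 0 < |x + 4| < δ forces both bounds, so |(3x + 10)/(x + 6) + 1| < ε.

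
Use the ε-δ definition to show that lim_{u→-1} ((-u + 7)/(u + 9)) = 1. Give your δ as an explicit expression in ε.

Let ε > 0. We want δ > 0 with 0 < |u + 1| < δ ⇒ |(-u + 7)/(u + 9) − 1| < ε.
Combining over a common denominator, (-u + 7)/(u + 9) − 1 = [(-u + 7)·8 − 8·(u + 9)] / [8·(u + 9)] = -16(u + 1) / (8(u + 9)).
So |(-u + 7)/(u + 9) − 1| = 16|u + 1| / (8·|u + 9|).
Restrict δ ≤ 4. Then |u + 1| < 4 gives |u + 9| = |(u + 1) + 8| ≥ 8 − 4 = 4.
Hence |(-u + 7)/(u + 9) − 1| < 16|u + 1|/(8·4) = (1/2)|u + 1|, which is < ε once |u + 1| < 2ε.
Take δ = min(4, 2ε). Then 0 < |u + 1| < δ forces both bounds, so |(-u + 7)/(u + 9) − 1| < ε.

δ = min(4, 2ε)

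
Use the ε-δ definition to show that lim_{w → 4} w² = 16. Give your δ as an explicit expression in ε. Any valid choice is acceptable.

δ = min(1, ε/9)

Let ε > 0. We seek δ > 0 with 0 < |w − 4| < δ ⇒ |w² − 16| < ε.
Factor: w² − 16 = (w − 4)(w + 4), so |w² − 16| = |w − 4|·|w + 4|.
Impose δ ≤ 1 so that |w| < 5; then |w + 4| ≤ 9.
Hence |w² − 16| ≤ 9|w − 4|, which is < ε once |w − 4| < ε/9.
Take δ = min(1, ε/9). If 0 < |w − 4| < δ then both bounds hold and |w² − 16| ≤ 9|w − 4| < 9·(ε/9) = ε.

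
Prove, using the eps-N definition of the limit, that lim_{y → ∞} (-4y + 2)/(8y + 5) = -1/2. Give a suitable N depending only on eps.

Let eps > 0. We seek N > 0 such that y > N implies |(-4y + 2)/(8y + 5) + 1/2| < eps.
(-4y + 2)/(8y + 5) + 1/2 = (8(-4y + 2) − (-4)(8y + 5)) / (8(8y + 5)) = 36/(8(8y + 5)).
For y > 0 we have 8y + 5 > 8y, so |(-4y + 2)/(8y + 5) + 1/2| = 36/(8(8y + 5)) < 36/(8·8y) = (9/16)/y.
Thus |(-4y + 2)/(8y + 5) + 1/2| < eps whenever y > (9/16)/eps.
Take N = (9/16)/eps. If y > N then |(-4y + 2)/(8y + 5) + 1/2| < (9/16)/y < eps.

N = (9/16)/eps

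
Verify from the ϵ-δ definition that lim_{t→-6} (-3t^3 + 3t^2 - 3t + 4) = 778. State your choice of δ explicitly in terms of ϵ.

δ = min(2, ϵ/489)

Let ϵ > 0 be given. We want δ > 0 such that 0 < |t + 6| < δ implies |(-3t^3 + 3t^2 - 3t + 4) − 778| < ϵ.
(-3t^3 + 3t^2 - 3t + 4) − 778 = -3t^3 + 3t^2 - 3t - 774 = (t + 6)(-3t^2 + 21t - 129).
So |(-3t^3 + 3t^2 - 3t + 4) − 778| = |t + 6|·|-3t^2 + 21t - 129|.
Assume first that |t + 6| < 2, so |t| < 8. Then |-3t^2 + 21t - 129| ≤ 3·8^2 + 21·8 + 129 = 489.
Hence |(-3t^3 + 3t^2 - 3t + 4) − 778| ≤ 489|t + 6| < ϵ provided |t + 6| < ϵ/489.
Choosing δ = min(2, ϵ/489) ensures both conditions, hence |(-3t^3 + 3t^2 - 3t + 4) − 778| < ϵ.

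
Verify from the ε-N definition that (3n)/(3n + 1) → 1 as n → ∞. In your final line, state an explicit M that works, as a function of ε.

Fix ε > 0. For n ≥ 1, |(3n)/(3n + 1) − 1| = |-3|/(3(3n + 1)) = 3/(3(3n + 1)).
Since 3n + 1 ≥ 3n for n ≥ 1, this is ≤ 3/(3·3n) = (1/3)/n.
So |(3n)/(3n + 1) − 1| < ε whenever n > (1/3)/ε.
Take M = (1/3)/ε. If n > M then |(3n)/(3n + 1) − 1| ≤ (1/3)/n < ε.

M = (1/3)/ε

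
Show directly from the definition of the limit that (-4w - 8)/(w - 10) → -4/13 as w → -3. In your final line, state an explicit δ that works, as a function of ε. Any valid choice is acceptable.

Let ε > 0. We want δ > 0 with 0 < |w + 3| < δ ⇒ |(-4w - 8)/(w - 10) + 4/13| < ε.
Combining over a common denominator, (-4w - 8)/(w - 10) + 4/13 = [(-4w - 8)·(-13) − 4·(w - 10)] / [(-13)·(w - 10)] = 48(w + 3) / ((-13)(w - 10)).
So |(-4w - 8)/(w - 10) + 4/13| = 48|w + 3| / (13·|w − 10|).
Restrict δ ≤ 13/2. Then |w + 3| < 13/2 gives |w − 10| = |(w + 3) + (-13)| ≥ 13 − 13/2 = 13/2.
Hence |(-4w - 8)/(w - 10) + 4/13| < 48|w + 3|/(13·(13/2)) = (96/169)|w + 3|, which is < ε once |w + 3| < (169/96)ε.
Take δ = min(13/2, (169/96)ε). Then 0 < |w + 3| < δ forces both bounds, so |(-4w - 8)/(w - 10) + 4/13| < ε.

δ = min(13/2, (169/96)ε)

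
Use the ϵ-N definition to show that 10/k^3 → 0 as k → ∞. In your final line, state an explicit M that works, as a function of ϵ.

Let ϵ > 0. For k ≥ 1, |10/k^3 − 0| = 10/k^3.
10/k^3 < ϵ ⇔ k^3 > 10/ϵ ⇔ k > (10/ϵ)^{1/3}.
Take M = (10/ϵ)^{1/3}. Then k > M implies 10/k^3 < ϵ.

M = (10/ϵ)^{1/3}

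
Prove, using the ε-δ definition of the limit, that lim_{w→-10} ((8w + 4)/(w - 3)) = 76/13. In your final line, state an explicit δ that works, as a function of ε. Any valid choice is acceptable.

δ = min(13/2, (169/56)ε)

Suppose ε > 0. We want δ > 0 with 0 < |w + 10| < δ ⇒ |(8w + 4)/(w - 3) − (76/13)| < ε.
Combining over a common denominator, (8w + 4)/(w - 3) − (76/13) = [(8w + 4)·(-13) − (-76)·(w - 3)] / [(-13)·(w - 3)] = -28(w + 10) / ((-13)(w - 3)).
So |(8w + 4)/(w - 3) − (76/13)| = 28|w + 10| / (13·|w − 3|).
Require δ ≤ 13/2, so |w − 3| ≥ |-13| − |w + 10| > 13 − 13/2 = 13/2.
Hence |(8w + 4)/(w - 3) − (76/13)| < 28|w + 10|/(13·(13/2)) = (56/169)|w + 10|, which is < ε once |w + 10| < (169/56)ε.
Take δ = min(13/2, (169/56)ε). Then 0 < |w + 10| < δ forces both bounds, so |(8w + 4)/(w - 3) − (76/13)| < ε.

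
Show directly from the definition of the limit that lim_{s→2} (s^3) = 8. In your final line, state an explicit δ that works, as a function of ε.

δ = min(1, ε/19)

Suppose ε > 0. We seek δ > 0 with 0 < |s − 2| < δ ⇒ |s^3 − 8| < ε.
Factor: s^3 − 8 = (s − 2)(s^2 + 2s + 4), so |s^3 − 8| = |s − 2|·|s^2 + 2s + 4|.
Restrict δ ≤ 1. Then |s − 2| < 1 gives |s| < 3, so by the triangle inequality |s^2 + 2s + 4| ≤ 3^2 + 2·3 + 4 = 19.
Hence |s^3 − 8| ≤ 19|s − 2|, which is < ε once |s − 2| < ε/19.
Take δ = min(1, ε/19). If 0 < |s − 2| < δ then both bounds hold and |s^3 − 8| ≤ 19|s − 2| < 19·(ε/19) = ε.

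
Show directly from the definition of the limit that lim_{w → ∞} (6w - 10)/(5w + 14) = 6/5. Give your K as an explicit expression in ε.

Let ε > 0 be given. We seek K > 0 such that w > K implies |(6w - 10)/(5w + 14) − (6/5)| < ε.
(6w - 10)/(5w + 14) − (6/5) = (5(6w - 10) − 6(5w + 14)) / (5(5w + 14)) = -134/(5(5w + 14)).
For w > 0 we have 5w + 14 > 5w, so |(6w - 10)/(5w + 14) − (6/5)| = 134/(5(5w + 14)) < 134/(5·5w) = (134/25)/w.
Thus |(6w - 10)/(5w + 14) − (6/5)| < ε whenever w > (134/25)/ε.
Take K = (134/25)/ε. If w > K then |(6w - 10)/(5w + 14) − (6/5)| < (134/25)/w < ε.

K = (134/25)/ε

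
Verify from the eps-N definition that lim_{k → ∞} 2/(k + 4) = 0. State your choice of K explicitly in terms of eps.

Let eps > 0 be given. For k ≥ 1, |2/(k + 4) − 0| = 2/(k + 4) ≤ 2/k.
We need 2/k < eps, i.e. k > 2/eps.
Take K = 2/eps. If k > K then |2/(k + 4)| ≤ 2/k < eps.

K = 2/eps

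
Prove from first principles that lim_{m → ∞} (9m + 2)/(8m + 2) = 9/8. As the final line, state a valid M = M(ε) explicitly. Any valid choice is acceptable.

M = (1/32)/ε

Let ε > 0 be given. For m ≥ 1, |(9m + 2)/(8m + 2) − (9/8)| = |-2|/(8(8m + 2)) = 2/(8(8m + 2)).
Since 8m + 2 ≥ 8m for m ≥ 1, this is ≤ 2/(8·8m) = (1/32)/m.
So |(9m + 2)/(8m + 2) − (9/8)| < ε whenever m > (1/32)/ε.
Take M = (1/32)/ε. If m > M then |(9m + 2)/(8m + 2) − (9/8)| ≤ (1/32)/m < ε.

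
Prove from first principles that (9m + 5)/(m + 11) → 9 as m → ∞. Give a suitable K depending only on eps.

Let eps > 0 be given. For m ≥ 1, |(9m + 5)/(m + 11) − 9| = |-94|/((m + 11)) = 94/((m + 11)).
Since m + 11 ≥ m for m ≥ 1, this is ≤ 94/(m) = 94/m.
So |(9m + 5)/(m + 11) − 9| < eps whenever m > 94/eps.
Take K = 94/eps. If m > K then |(9m + 5)/(m + 11) − 9| ≤ 94/m < eps.

K = 94/eps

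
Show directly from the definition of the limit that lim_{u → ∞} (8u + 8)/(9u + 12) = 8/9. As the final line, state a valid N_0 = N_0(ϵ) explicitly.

N_0 = (8/27)/ϵ

Let ϵ > 0. We seek N_0 > 0 such that u > N_0 implies |(8u + 8)/(9u + 12) − (8/9)| < ϵ.
(8u + 8)/(9u + 12) − (8/9) = (9(8u + 8) − 8(9u + 12)) / (9(9u + 12)) = -24/(9(9u + 12)).
For u > 0 we have 9u + 12 > 9u, so |(8u + 8)/(9u + 12) − (8/9)| = 24/(9(9u + 12)) < 24/(9·9u) = (8/27)/u.
Thus |(8u + 8)/(9u + 12) − (8/9)| < ϵ whenever u > (8/27)/ϵ.
Take N_0 = (8/27)/ϵ. If u > N_0 then |(8u + 8)/(9u + 12) − (8/9)| < (8/27)/u < ϵ.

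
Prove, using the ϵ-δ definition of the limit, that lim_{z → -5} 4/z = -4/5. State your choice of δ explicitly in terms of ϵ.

δ = min(5/2, (25/8)ϵ)

Suppose ϵ > 0. We seek δ > 0 such that 0 < |z + 5| < δ implies |4/z + 4/5| < ϵ.
|4/z + 4/5| = 4·|-5 − z|/(5·|z|) = 4|z + 5|/(5|z|).
Restrict δ ≤ 5/2. Then |z + 5| < 5/2 gives |z| > 5/2, so 5|z| > 25/2.
Then |4/z + 4/5| < 4|z + 5|/(25/2), which is < ϵ when |z + 5| < (25/8)ϵ.
Take δ = min(5/2, (25/8)ϵ). Then 0 < |z + 5| < δ gives both |z + 5| < 5/2 and |z + 5| < (25/8)ϵ, so |4/z + 4/5| < ϵ.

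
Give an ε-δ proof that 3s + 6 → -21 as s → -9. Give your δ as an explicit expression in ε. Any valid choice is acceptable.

δ = ε/3

Let ε > 0 be given. We need δ > 0 so that 0 < |s + 9| < δ implies |(3s + 6) + 21| < ε.
Since (3s + 6) + 21 = 3(s + 9), we have |(3s + 6) + 21| = 3|s + 9|.
Thus it suffices that |s + 9| < ε/3.
Choosing δ = ε/3 gives |(3s + 6) + 21| = 3|s + 9| < ε whenever |s + 9| < δ.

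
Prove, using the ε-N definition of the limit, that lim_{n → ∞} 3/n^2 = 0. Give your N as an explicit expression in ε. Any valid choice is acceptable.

N = (3/ε)^{1/2}

Let ε > 0. For n ≥ 1, |3/n^2 − 0| = 3/n^2.
3/n^2 < ε ⇔ n^2 > 3/ε ⇔ n > (3/ε)^{1/2}.
Take N = (3/ε)^{1/2}. Then n > N implies 3/n^2 < ε.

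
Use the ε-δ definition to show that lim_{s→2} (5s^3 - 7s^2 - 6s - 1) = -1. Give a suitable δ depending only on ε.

Fix ε > 0. We want δ > 0 such that 0 < |s − 2| < δ implies |(5s^3 - 7s^2 - 6s - 1) + 1| < ε.
(5s^3 - 7s^2 - 6s - 1) + 1 = 5s^3 - 7s^2 - 6s = (s − 2)(5s^2 + 3s).
So |(5s^3 - 7s^2 - 6s - 1) + 1| = |s − 2|·|5s^2 + 3s|.
Assume first that |s − 2| < 1, so |s| < 3. Then |5s^2 + 3s| ≤ 5·3^2 + 3·3 = 54.
Hence |(5s^3 - 7s^2 - 6s - 1) + 1| ≤ 54|s − 2| < ε provided |s − 2| < ε/54.
Take δ = min(1, ε/54). Then 0 < |s − 2| < δ gives both |s − 2| < 1 and |s − 2| < ε/54, so |(5s^3 - 7s^2 - 6s - 1) + 1| < ε.

δ = min(1, ε/54)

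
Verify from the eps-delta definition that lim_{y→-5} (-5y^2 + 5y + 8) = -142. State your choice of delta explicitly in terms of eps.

Fix eps > 0. We want delta > 0 such that 0 < |y + 5| < delta implies |(-5y^2 + 5y + 8) + 142| < eps.
(-5y^2 + 5y + 8) + 142 = -5y^2 + 5y + 150 = (y + 5)(-5y + 30).
So |(-5y^2 + 5y + 8) + 142| = |y + 5|·|-5y + 30|.
Require delta ≤ 1. Then |y + 5| < 1 gives |y| < 6, and by the triangle inequality |-5y + 30| ≤ 5·6 + 30 = 60.
Hence |(-5y^2 + 5y + 8) + 142| ≤ 60|y + 5| < eps provided |y + 5| < eps/60.
Take delta = min(1, eps/60). Then 0 < |y + 5| < delta gives both |y + 5| < 1 and |y + 5| < eps/60, so |(-5y^2 + 5y + 8) + 142| < eps.

delta = min(1, eps/60)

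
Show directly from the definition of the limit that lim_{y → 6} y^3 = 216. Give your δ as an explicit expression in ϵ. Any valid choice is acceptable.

δ = min(2, ϵ/148)

Let ϵ > 0. We seek δ > 0 with 0 < |y − 6| < δ ⇒ |y^3 − 216| < ϵ.
Factor: y^3 − 216 = (y − 6)(y^2 + 6y + 36), so |y^3 − 216| = |y − 6|·|y^2 + 6y + 36|.
Impose δ ≤ 2 so that |y| < 8; then |y^2 + 6y + 36| ≤ 148.
Hence |y^3 − 216| ≤ 148|y − 6|, which is < ϵ once |y − 6| < ϵ/148.
Take δ = min(2, ϵ/148). If 0 < |y − 6| < δ then both bounds hold and |y^3 − 216| ≤ 148|y − 6| < 148·(ϵ/148) = ϵ.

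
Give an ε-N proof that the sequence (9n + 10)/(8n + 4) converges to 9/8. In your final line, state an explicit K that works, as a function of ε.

Let ε > 0 be given. For n ≥ 1, |(9n + 10)/(8n + 4) − (9/8)| = |44|/(8(8n + 4)) = 44/(8(8n + 4)).
Since 8n + 4 ≥ 8n for n ≥ 1, this is ≤ 44/(8·8n) = (11/16)/n.
So |(9n + 10)/(8n + 4) − (9/8)| < ε whenever n > (11/16)/ε.
Take K = (11/16)/ε. If n > K then |(9n + 10)/(8n + 4) − (9/8)| ≤ (11/16)/n < ε.

K = (11/16)/ε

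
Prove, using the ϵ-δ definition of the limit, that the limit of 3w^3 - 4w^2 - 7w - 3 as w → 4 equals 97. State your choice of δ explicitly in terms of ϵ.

δ = min(2, ϵ/181)

Suppose ϵ > 0. We want δ > 0 such that 0 < |w − 4| < δ implies |(3w^3 - 4w^2 - 7w - 3) − 97| < ϵ.
(3w^3 - 4w^2 - 7w - 3) − 97 = 3w^3 - 4w^2 - 7w - 100 = (w − 4)(3w^2 + 8w + 25).
So |(3w^3 - 4w^2 - 7w - 3) − 97| = |w − 4|·|3w^2 + 8w + 25|.
Assume first that |w − 4| < 2, so |w| < 6. Then |3w^2 + 8w + 25| ≤ 3·6^2 + 8·6 + 25 = 181.
Hence |(3w^3 - 4w^2 - 7w - 3) − 97| ≤ 181|w − 4| < ϵ provided |w − 4| < ϵ/181.
Choosing δ = min(2, ϵ/181) ensures both conditions, hence |(3w^3 - 4w^2 - 7w - 3) − 97| < ϵ.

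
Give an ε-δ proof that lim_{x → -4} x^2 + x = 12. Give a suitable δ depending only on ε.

δ = min(2, ε/9)

Suppose ε > 0. We want δ > 0 such that 0 < |x + 4| < δ implies |(x^2 + x) − 12| < ε.
(x^2 + x) − 12 = x^2 + x - 12 = (x + 4)(x - 3).
So |(x^2 + x) − 12| = |x + 4|·|x - 3|.
Require δ ≤ 2. Then |x + 4| < 2 gives |x| < 6, and by the triangle inequality |x - 3| ≤ 6 + 3 = 9.
Hence |(x^2 + x) − 12| ≤ 9|x + 4| < ε provided |x + 4| < ε/9.
Choosing δ = min(2, ε/9) ensures both conditions, hence |(x^2 + x) − 12| < ε.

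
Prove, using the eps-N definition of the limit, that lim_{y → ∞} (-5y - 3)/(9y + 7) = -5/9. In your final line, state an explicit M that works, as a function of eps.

M = (8/81)/eps

Let eps > 0. We seek M > 0 such that y > M implies |(-5y - 3)/(9y + 7) + 5/9| < eps.
(-5y - 3)/(9y + 7) + 5/9 = (9(-5y - 3) − (-5)(9y + 7)) / (9(9y + 7)) = 8/(9(9y + 7)).
For y > 0 we have 9y + 7 > 9y, so |(-5y - 3)/(9y + 7) + 5/9| = 8/(9(9y + 7)) < 8/(9·9y) = (8/81)/y.
Thus |(-5y - 3)/(9y + 7) + 5/9| < eps whenever y > (8/81)/eps.
Take M = (8/81)/eps. If y > M then |(-5y - 3)/(9y + 7) + 5/9| < (8/81)/y < eps.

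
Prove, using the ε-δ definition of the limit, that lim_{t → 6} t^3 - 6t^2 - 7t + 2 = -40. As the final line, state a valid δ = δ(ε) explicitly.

Fix ε > 0. We want δ > 0 such that 0 < |t − 6| < δ implies |(t^3 - 6t^2 - 7t + 2) + 40| < ε.
(t^3 - 6t^2 - 7t + 2) + 40 = t^3 - 6t^2 - 7t + 42 = (t − 6)(t^2 - 7).
So |(t^3 - 6t^2 - 7t + 2) + 40| = |t − 6|·|t^2 - 7|.
Require δ ≤ 2. Then |t − 6| < 2 gives |t| < 8, and by the triangle inequality |t^2 - 7| ≤ 8^2 + 7 = 71.
Hence |(t^3 - 6t^2 - 7t + 2) + 40| ≤ 71|t − 6| < ε provided |t − 6| < ε/71.
Take δ = min(2, ε/71). Then 0 < |t − 6| < δ gives both |t − 6| < 2 and |t − 6| < ε/71, so |(t^3 - 6t^2 - 7t + 2) + 40| < ε.

δ = min(2, ε/71)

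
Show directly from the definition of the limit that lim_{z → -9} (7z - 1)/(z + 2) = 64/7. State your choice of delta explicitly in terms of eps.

Suppose eps > 0. We want delta > 0 with 0 < |z + 9| < delta ⇒ |(7z - 1)/(z + 2) − (64/7)| < eps.
Combining over a common denominator, (7z - 1)/(z + 2) − (64/7) = [(7z - 1)·(-7) − (-64)·(z + 2)] / [(-7)·(z + 2)] = 15(z + 9) / ((-7)(z + 2)).
So |(7z - 1)/(z + 2) − (64/7)| = 15|z + 9| / (7·|z + 2|).
Require delta ≤ 7/2, so |z + 2| ≥ |-7| − |z + 9| > 7 − 7/2 = 7/2.
Hence |(7z - 1)/(z + 2) − (64/7)| < 15|z + 9|/(7·(7/2)) = (30/49)|z + 9|, which is < eps once |z + 9| < (49/30)eps.
Take delta = min(7/2, (49/30)eps). Then 0 < |z + 9| < delta forces both bounds, so |(7z - 1)/(z + 2) − (64/7)| < eps.

delta = min(7/2, (49/30)eps)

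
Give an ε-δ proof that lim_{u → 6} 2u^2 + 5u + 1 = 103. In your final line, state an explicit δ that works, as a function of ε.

δ = min(1, ε/31)

Let ε > 0 be given. We want δ > 0 such that 0 < |u − 6| < δ implies |(2u^2 + 5u + 1) − 103| < ε.
(2u^2 + 5u + 1) − 103 = 2u^2 + 5u - 102 = (u − 6)(2u + 17).
So |(2u^2 + 5u + 1) − 103| = |u − 6|·|2u + 17|.
Require δ ≤ 1. Then |u − 6| < 1 gives |u| < 7, and by the triangle inequality |2u + 17| ≤ 2·7 + 17 = 31.
Hence |(2u^2 + 5u + 1) − 103| ≤ 31|u − 6| < ε provided |u − 6| < ε/31.
Choosing δ = min(1, ε/31) ensures both conditions, hence |(2u^2 + 5u + 1) − 103| < ε.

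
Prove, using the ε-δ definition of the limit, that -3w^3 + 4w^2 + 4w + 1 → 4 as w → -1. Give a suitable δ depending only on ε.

Fix ε > 0. We want δ > 0 such that 0 < |w + 1| < δ implies |(-3w^3 + 4w^2 + 4w + 1) − 4| < ε.
(-3w^3 + 4w^2 + 4w + 1) − 4 = -3w^3 + 4w^2 + 4w - 3 = (w + 1)(-3w^2 + 7w - 3).
So |(-3w^3 + 4w^2 + 4w + 1) − 4| = |w + 1|·|-3w^2 + 7w - 3|.
Require δ ≤ 2. Then |w + 1| < 2 gives |w| < 3, and by the triangle inequality |-3w^2 + 7w - 3| ≤ 3·3^2 + 7·3 + 3 = 51.
Hence |(-3w^3 + 4w^2 + 4w + 1) − 4| ≤ 51|w + 1| < ε provided |w + 1| < ε/51.
Choosing δ = min(2, ε/51) ensures both conditions, hence |(-3w^3 + 4w^2 + 4w + 1) − 4| < ε.

δ = min(2, ε/51)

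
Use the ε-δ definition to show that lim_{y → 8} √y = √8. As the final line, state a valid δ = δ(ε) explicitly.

δ = min(8, √8·ε)

Let ε > 0. We want δ > 0 such that 0 < |y − 8| < δ implies |√y − √8| < ε.
Multiplying by the conjugate, |√y − √8| = |y − 8|/(√y + √8).
Restrict δ ≤ 8 so that |y − 8| < 8 forces y > 0, and then √y + √8 > √8.
Hence |√y − √8| < |y − 8|/√8, which is < ε once |y − 8| < √8·ε.
Take δ = min(8, √8·ε). If 0 < |y − 8| < δ then y > 0 and |√y − √8| < |y − 8|/√8 < ε.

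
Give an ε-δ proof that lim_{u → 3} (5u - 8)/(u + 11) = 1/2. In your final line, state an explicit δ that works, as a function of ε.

δ = min(7, (14/9)ε)

Let ε > 0. We want δ > 0 with 0 < |u − 3| < δ ⇒ |(5u - 8)/(u + 11) − (1/2)| < ε.
Combining over a common denominator, (5u - 8)/(u + 11) − (1/2) = [(5u - 8)·14 − 7·(u + 11)] / [14·(u + 11)] = 63(u − 3) / (14(u + 11)).
So |(5u - 8)/(u + 11) − (1/2)| = 63|u − 3| / (14·|u + 11|).
Restrict δ ≤ 7. Then |u − 3| < 7 gives |u + 11| = |(u − 3) + 14| ≥ 14 − 7 = 7.
Hence |(5u - 8)/(u + 11) − (1/2)| < 63|u − 3|/(14·7) = (9/14)|u − 3|, which is < ε once |u − 3| < (14/9)ε.
Take δ = min(7, (14/9)ε). Then 0 < |u − 3| < δ forces both bounds, so |(5u - 8)/(u + 11) − (1/2)| < ε.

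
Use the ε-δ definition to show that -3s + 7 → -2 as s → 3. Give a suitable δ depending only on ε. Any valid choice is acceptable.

δ = ε/3

Let ε > 0 be given. We need δ > 0 so that 0 < |s − 3| < δ implies |(-3s + 7) + 2| < ε.
Since (-3s + 7) + 2 = -3(s − 3), we have |(-3s + 7) + 2| = 3|s − 3|.
So 3|s − 3| < ε exactly when |s − 3| < ε/3.
Choosing δ = ε/3 gives |(-3s + 7) + 2| = 3|s − 3| < ε whenever |s − 3| < δ.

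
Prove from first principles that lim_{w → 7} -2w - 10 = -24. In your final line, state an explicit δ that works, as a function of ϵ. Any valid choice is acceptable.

δ = ϵ/2

Suppose ϵ > 0. We need δ > 0 so that 0 < |w − 7| < δ implies |(-2w - 10) + 24| < ϵ.
|(-2w - 10) + 24| = |-2w + 14| = 2|w − 7|.
So 2|w − 7| < ϵ exactly when |w − 7| < ϵ/2.
Take δ = ϵ/2. If 0 < |w − 7| < δ then |(-2w - 10) + 24| = 2|w − 7| < 2·(ϵ/2) = ϵ.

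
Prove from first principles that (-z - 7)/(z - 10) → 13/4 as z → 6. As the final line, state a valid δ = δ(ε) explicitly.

Fix ε > 0. We want δ > 0 with 0 < |z − 6| < δ ⇒ |(-z - 7)/(z - 10) − (13/4)| < ε.
Combining over a common denominator, (-z - 7)/(z - 10) − (13/4) = [(-z - 7)·(-4) − (-13)·(z - 10)] / [(-4)·(z - 10)] = 17(z − 6) / ((-4)(z - 10)).
So |(-z - 7)/(z - 10) − (13/4)| = 17|z − 6| / (4·|z − 10|).
Require δ ≤ 2, so |z − 10| ≥ |-4| − |z − 6| > 4 − 2 = 2.
Hence |(-z - 7)/(z - 10) − (13/4)| < 17|z − 6|/(4·2) = (17/8)|z − 6|, which is < ε once |z − 6| < (8/17)ε.
Take δ = min(2, (8/17)ε). Then 0 < |z − 6| < δ forces both bounds, so |(-z - 7)/(z - 10) − (13/4)| < ε.

δ = min(2, (8/17)ε)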